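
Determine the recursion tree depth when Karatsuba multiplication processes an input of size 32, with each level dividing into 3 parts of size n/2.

For divide and conquer with division factor 2:

Problem sizes at each level:
Level 0: 32
Level 1: 16
Level 2: 8
Level 3: 4
Level 4: 2
Level 5: 1

The root is level 0 and the size-1 base case is level 5 (the tree spans levels 0 through 5, i.e. 6 levels counting the root), so the depth is the number of divisions: log_2(32) = 5

The recursion tree depth is log_2(32) = 5. At each level, the problem size is divided by 2, so it takes 5 divisions to reduce to a base case of size 1. The algorithm makes 3 recursive calls at each level.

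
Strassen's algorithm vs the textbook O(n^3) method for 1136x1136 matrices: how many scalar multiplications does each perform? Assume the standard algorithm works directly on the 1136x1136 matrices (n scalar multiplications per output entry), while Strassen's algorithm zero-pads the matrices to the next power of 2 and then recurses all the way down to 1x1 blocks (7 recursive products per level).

Matrix multiplication for 1136x1136 matrices:

Strassen's algorithm requires power-of-2 dimensions. Pad 1136x1136 to 2048x2048 (next power of 2).

Standard algorithm: 1136^3 = 1466003456 multiplications
Strassen's algorithm: 7^(log2(2048)) = 7^11 = 1977326743 multiplications
Difference: 1466003456 - 1977326743 = -511323287 (Strassen uses MORE here due to padding overhead — for small or just-over-power-of-2 n, padding can outweigh the per-level savings)

Standard: 1466003456 multiplications (1136^3). Strassen: 1977326743 multiplications (7^11, after padding to 2048x2048). Strassen reduces 8 recursive multiplications to 7 at each level.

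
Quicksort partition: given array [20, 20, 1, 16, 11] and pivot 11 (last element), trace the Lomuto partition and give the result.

Lomuto partition with pivot = 11:

Initial array: [20, 20, 1, 16, 11]

arr[0]=20 > 11: no swap
arr[1]=20 > 11: no swap
arr[2]=1 <= 11: swap with position 0, array becomes [1, 20, 20, 16, 11]
arr[3]=16 > 11: no swap

Place pivot at position 1: [1, 11, 20, 16, 20]
Pivot position: 1

After partitioning with pivot 11, the array becomes [1, 11, 20, 16, 20]. The pivot is placed at index 1. All elements to the left of the pivot are <= 11, and all elements to the right are > 11.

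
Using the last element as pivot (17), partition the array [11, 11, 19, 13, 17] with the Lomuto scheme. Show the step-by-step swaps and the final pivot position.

Lomuto partition with pivot = 17:

Initial array: [11, 11, 19, 13, 17]

arr[0]=11 <= 17: swap with position 0, array becomes [11, 11, 19, 13, 17]
arr[1]=11 <= 17: swap with position 1, array becomes [11, 11, 19, 13, 17]
arr[2]=19 > 17: no swap
arr[3]=13 <= 17: swap with position 2, array becomes [11, 11, 13, 19, 17]

Place pivot at position 3: [11, 11, 13, 17, 19]
Pivot position: 3

After partitioning with pivot 17, the array becomes [11, 11, 13, 17, 19]. The pivot is placed at index 3. All elements to the left of the pivot are <= 17, and all elements to the right are > 17.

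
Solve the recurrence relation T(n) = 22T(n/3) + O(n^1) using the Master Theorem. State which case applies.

Master Theorem for T(n) = 22T(n/3) + O(n^1):

a = 22, b = 3, c = 1
log_b(a) = log_3(22) = 2.8136

Case 1: c = 1 < log_3(22) = 2.8136
T(n) = O(n^(log_3 22))

For T(n) = 22T(n/3) + O(n^1): log_3(22) = 2.8136. This is Case 1 of the Master Theorem (c < log_b(a), work dominated by leaves), giving O(n^(log_3 22)).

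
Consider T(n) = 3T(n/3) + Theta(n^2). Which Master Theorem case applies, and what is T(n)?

Master Theorem for T(n) = 3T(n/3) + O(n^2):

a = 3, b = 3, c = 2
log_b(a) = log_3(3) = 1.0000

Case 3: c = 2 > log_3(3) = 1.0000
T(n) = O(n^2) = O(n^2)

For T(n) = 3T(n/3) + O(n^2): log_3(3) = 1.0000. This is Case 3 of the Master Theorem (c > log_b(a), work dominated by root), giving O(n^2).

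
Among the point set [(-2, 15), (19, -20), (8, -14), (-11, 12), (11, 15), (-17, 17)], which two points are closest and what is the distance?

Computing all pairwise distances among 6 points:

d((-2, 15), (19, -20)) = 40.8167
d((-2, 15), (8, -14)) = 30.6757
d((-2, 15), (-11, 12)) = 9.4868
d((-2, 15), (11, 15)) = 13.0
d((-2, 15), (-17, 17)) = 15.1327
d((19, -20), (8, -14)) = 12.53
d((19, -20), (-11, 12)) = 43.8634
d((19, -20), (11, 15)) = 35.9026
d((19, -20), (-17, 17)) = 51.6236
d((8, -14), (-11, 12)) = 32.2025
d((8, -14), (11, 15)) = 29.1548
d((8, -14), (-17, 17)) = 39.8246
d((-11, 12), (11, 15)) = 22.2036
d((-11, 12), (-17, 17)) = 7.8102 <-- minimum
d((11, 15), (-17, 17)) = 28.0713

Closest pair: (-11, 12) and (-17, 17) with distance 7.8102

The closest pair is (-11, 12) and (-17, 17) with Euclidean distance 7.8102. For 6 points, brute-force pairwise comparison is shown above. For large n, the divide-and-conquer algorithm (sort by x, recurse on halves, check the dividing strip) achieves O(n log n).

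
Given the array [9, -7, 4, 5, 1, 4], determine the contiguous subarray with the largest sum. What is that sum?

Using Kadane's algorithm on [9, -7, 4, 5, 1, 4]:

Scanning through the array:
Position 1 (value -7): max_ending_here = 2, max_so_far = 9
Position 2 (value 4): max_ending_here = 6, max_so_far = 9
Position 3 (value 5): max_ending_here = 11, max_so_far = 11
Position 4 (value 1): max_ending_here = 12, max_so_far = 12
Position 5 (value 4): max_ending_here = 16, max_so_far = 16

Maximum subarray: [9, -7, 4, 5, 1, 4]
Maximum sum: 16

The maximum subarray is [9, -7, 4, 5, 1, 4] with sum 16. This subarray runs from index 0 to index 5.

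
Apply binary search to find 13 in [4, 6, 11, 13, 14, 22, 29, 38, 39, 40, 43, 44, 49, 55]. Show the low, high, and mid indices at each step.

Binary search for 13 in [4, 6, 11, 13, 14, 22, 29, 38, 39, 40, 43, 44, 49, 55]:

lo=0, hi=13, mid=6, arr[mid]=29 -> 29 > 13, search left half
lo=0, hi=5, mid=2, arr[mid]=11 -> 11 < 13, search right half
lo=3, hi=5, mid=4, arr[mid]=14 -> 14 > 13, search left half
lo=3, hi=3, mid=3, arr[mid]=13 -> Found target at index 3!

Binary search finds 13 at index 3 after 4 comparisons. The search repeatedly halves the search space by comparing with the middle element.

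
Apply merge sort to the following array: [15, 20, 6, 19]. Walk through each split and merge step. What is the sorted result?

Merge sort trace:

Split: [15, 20, 6, 19] -> [15, 20] and [6, 19]
  Split: [15, 20] -> [15] and [20]
  Merge: [15] + [20] -> [15, 20]
  Split: [6, 19] -> [6] and [19]
  Merge: [6] + [19] -> [6, 19]
Merge: [15, 20] + [6, 19] -> [6, 15, 19, 20]

Final sorted array: [6, 15, 19, 20]

The merge sort proceeds by recursively splitting the array and merging sorted halves.
After all merges, the sorted array is [6, 15, 19, 20].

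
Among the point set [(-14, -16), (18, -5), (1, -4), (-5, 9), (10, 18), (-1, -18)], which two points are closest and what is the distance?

Computing all pairwise distances among 6 points:

d((-14, -16), (18, -5)) = 33.8378
d((-14, -16), (1, -4)) = 19.2094
d((-14, -16), (-5, 9)) = 26.5707
d((-14, -16), (10, 18)) = 41.6173
d((-14, -16), (-1, -18)) = 13.1529 <-- minimum
d((18, -5), (1, -4)) = 17.0294
d((18, -5), (-5, 9)) = 26.9258
d((18, -5), (10, 18)) = 24.3516
d((18, -5), (-1, -18)) = 23.0217
d((1, -4), (-5, 9)) = 14.3178
d((1, -4), (10, 18)) = 23.7697
d((1, -4), (-1, -18)) = 14.1421
d((-5, 9), (10, 18)) = 17.4929
d((-5, 9), (-1, -18)) = 27.2947
d((10, 18), (-1, -18)) = 37.6431

Closest pair: (-14, -16) and (-1, -18) with distance 13.1529

The closest pair is (-14, -16) and (-1, -18) with Euclidean distance 13.1529. For 6 points, brute-force pairwise comparison is shown above. For large n, the divide-and-conquer algorithm (sort by x, recurse on halves, check the dividing strip) achieves O(n log n).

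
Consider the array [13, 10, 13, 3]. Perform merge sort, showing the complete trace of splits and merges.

Merge sort trace:

Split: [13, 10, 13, 3] -> [13, 10] and [13, 3]
  Split: [13, 10] -> [13] and [10]
  Merge: [13] + [10] -> [10, 13]
  Split: [13, 3] -> [13] and [3]
  Merge: [13] + [3] -> [3, 13]
Merge: [10, 13] + [3, 13] -> [3, 10, 13, 13]

Final sorted array: [3, 10, 13, 13]

The merge sort proceeds by recursively splitting the array and merging sorted halves.
After all merges, the sorted array is [3, 10, 13, 13].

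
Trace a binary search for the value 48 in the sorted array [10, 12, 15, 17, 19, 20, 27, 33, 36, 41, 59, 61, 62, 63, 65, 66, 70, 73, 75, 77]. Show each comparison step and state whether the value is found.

Binary search for 48 in [10, 12, 15, 17, 19, 20, 27, 33, 36, 41, 59, 61, 62, 63, 65, 66, 70, 73, 75, 77]:

lo=0, hi=19, mid=9, arr[mid]=41 -> 41 < 48, search right half
lo=10, hi=19, mid=14, arr[mid]=65 -> 65 > 48, search left half
lo=10, hi=13, mid=11, arr[mid]=61 -> 61 > 48, search left half
lo=10, hi=10, mid=10, arr[mid]=59 -> 59 > 48, search left half
lo=10 > hi=9, target 48 not found

Binary search determines that 48 is not in the array after 4 comparisons. The search space was exhausted without finding the target.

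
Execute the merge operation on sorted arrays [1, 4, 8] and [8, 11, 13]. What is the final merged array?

Merging process:

Compare 1 vs 8: take 1 from left. Merged: [1]
Compare 4 vs 8: take 4 from left. Merged: [1, 4]
Compare 8 vs 8: take 8 from left. Merged: [1, 4, 8]
Append remaining from right: [8, 11, 13]. Merged: [1, 4, 8, 8, 11, 13]

Final merged array: [1, 4, 8, 8, 11, 13]
Total comparisons: 3

The merged array is [1, 4, 8, 8, 11, 13], requiring 3 comparisons. The merge step runs in O(n) time where n is the total number of elements.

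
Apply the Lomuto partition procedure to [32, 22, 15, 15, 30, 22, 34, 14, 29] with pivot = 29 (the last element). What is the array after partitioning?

Lomuto partition with pivot = 29:

Initial array: [32, 22, 15, 15, 30, 22, 34, 14, 29]

arr[0]=32 > 29: no swap
arr[1]=22 <= 29: swap with position 0, array becomes [22, 32, 15, 15, 30, 22, 34, 14, 29]
arr[2]=15 <= 29: swap with position 1, array becomes [22, 15, 32, 15, 30, 22, 34, 14, 29]
arr[3]=15 <= 29: swap with position 2, array becomes [22, 15, 15, 32, 30, 22, 34, 14, 29]
arr[4]=30 > 29: no swap
arr[5]=22 <= 29: swap with position 3, array becomes [22, 15, 15, 22, 30, 32, 34, 14, 29]
arr[6]=34 > 29: no swap
arr[7]=14 <= 29: swap with position 4, array becomes [22, 15, 15, 22, 14, 32, 34, 30, 29]

Place pivot at position 5: [22, 15, 15, 22, 14, 29, 34, 30, 32]
Pivot position: 5

After partitioning with pivot 29, the array becomes [22, 15, 15, 22, 14, 29, 34, 30, 32]. The pivot is placed at index 5. All elements to the left of the pivot are <= 29, and all elements to the right are > 29.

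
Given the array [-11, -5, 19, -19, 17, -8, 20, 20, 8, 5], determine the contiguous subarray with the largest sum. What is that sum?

Using Kadane's algorithm on [-11, -5, 19, -19, 17, -8, 20, 20, 8, 5]:

Scanning through the array:
Position 1 (value -5): max_ending_here = -5, max_so_far = -5
Position 2 (value 19): max_ending_here = 19, max_so_far = 19
Position 3 (value -19): max_ending_here = 0, max_so_far = 19
Position 4 (value 17): max_ending_here = 17, max_so_far = 19
Position 5 (value -8): max_ending_here = 9, max_so_far = 19
Position 6 (value 20): max_ending_here = 29, max_so_far = 29
Position 7 (value 20): max_ending_here = 49, max_so_far = 49
Position 8 (value 8): max_ending_here = 57, max_so_far = 57
Position 9 (value 5): max_ending_here = 62, max_so_far = 62

Maximum subarray: [19, -19, 17, -8, 20, 20, 8, 5]
Maximum sum: 62

The maximum subarray is [19, -19, 17, -8, 20, 20, 8, 5] with sum 62. This subarray runs from index 2 to index 9.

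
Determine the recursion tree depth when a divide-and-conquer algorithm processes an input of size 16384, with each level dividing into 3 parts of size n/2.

For divide and conquer with division factor 2:

Problem sizes at each level:
Level 0: 16384
Level 1: 8192
Level 2: 4096
Level 3: 2048
Level 4: 1024
Level 5: 512
Level 6: 256
Level 7: 128
Level 8: 64
Level 9: 32
Level 10: 16
Level 11: 8
Level 12: 4
Level 13: 2
Level 14: 1

The root is level 0 and the size-1 base case is level 14 (the tree spans levels 0 through 14, i.e. 15 levels counting the root), so the depth is the number of divisions: log_2(16384) = 14

The recursion tree depth is log_2(16384) = 14. At each level, the problem size is divided by 2, so it takes 14 divisions to reduce to a base case of size 1. The algorithm makes 3 recursive calls at each level.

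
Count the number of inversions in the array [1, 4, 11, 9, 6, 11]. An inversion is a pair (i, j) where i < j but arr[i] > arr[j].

Finding inversions in [1, 4, 11, 9, 6, 11]:

(2, 3): arr[2]=11 > arr[3]=9
(2, 4): arr[2]=11 > arr[4]=6
(3, 4): arr[3]=9 > arr[4]=6

Total inversions: 3

The array has 3 inversion(s): (2,3), (2,4), (3,4). Each pair (i,j) satisfies i < j and arr[i] > arr[j].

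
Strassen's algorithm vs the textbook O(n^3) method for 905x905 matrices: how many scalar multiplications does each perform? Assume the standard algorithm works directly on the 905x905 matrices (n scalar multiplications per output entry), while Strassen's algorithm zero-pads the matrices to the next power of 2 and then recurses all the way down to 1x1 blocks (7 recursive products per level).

Matrix multiplication for 905x905 matrices:

Strassen's algorithm requires power-of-2 dimensions. Pad 905x905 to 1024x1024 (next power of 2).

Standard algorithm: 905^3 = 741217625 multiplications
Strassen's algorithm: 7^(log2(1024)) = 7^10 = 282475249 multiplications
Savings: 741217625 - 282475249 = 458742376 multiplications

Standard: 741217625 multiplications (905^3). Strassen: 282475249 multiplications (7^10, after padding to 1024x1024). Strassen reduces 8 recursive multiplications to 7 at each level.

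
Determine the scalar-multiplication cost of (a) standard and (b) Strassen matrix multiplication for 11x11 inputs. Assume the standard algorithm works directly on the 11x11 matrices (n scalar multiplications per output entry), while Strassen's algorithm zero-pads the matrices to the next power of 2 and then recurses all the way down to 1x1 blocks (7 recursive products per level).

Matrix multiplication for 11x11 matrices:

Strassen's algorithm requires power-of-2 dimensions. Pad 11x11 to 16x16 (next power of 2).

Standard algorithm: 11^3 = 1331 multiplications
Strassen's algorithm: 7^(log2(16)) = 7^4 = 2401 multiplications
Difference: 1331 - 2401 = -1070 (Strassen uses MORE here due to padding overhead — for small or just-over-power-of-2 n, padding can outweigh the per-level savings)

Standard: 1331 multiplications (11^3). Strassen: 2401 multiplications (7^4, after padding to 16x16). Strassen reduces 8 recursive multiplications to 7 at each level.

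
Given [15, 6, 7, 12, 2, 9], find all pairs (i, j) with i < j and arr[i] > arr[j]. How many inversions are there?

Finding inversions in [15, 6, 7, 12, 2, 9]:

(0, 1): arr[0]=15 > arr[1]=6
(0, 2): arr[0]=15 > arr[2]=7
(0, 3): arr[0]=15 > arr[3]=12
(0, 4): arr[0]=15 > arr[4]=2
(0, 5): arr[0]=15 > arr[5]=9
(1, 4): arr[1]=6 > arr[4]=2
(2, 4): arr[2]=7 > arr[4]=2
(3, 4): arr[3]=12 > arr[4]=2
(3, 5): arr[3]=12 > arr[5]=9

Total inversions: 9

The array has 9 inversion(s): (0,1), (0,2), (0,3), (0,4), (0,5), (1,4), (2,4), (3,4), (3,5). Each pair (i,j) satisfies i < j and arr[i] > arr[j].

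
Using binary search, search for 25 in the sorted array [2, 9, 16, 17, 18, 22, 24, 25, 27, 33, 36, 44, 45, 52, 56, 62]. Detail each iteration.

Binary search for 25 in [2, 9, 16, 17, 18, 22, 24, 25, 27, 33, 36, 44, 45, 52, 56, 62]:

lo=0, hi=15, mid=7, arr[mid]=25 -> Found target at index 7!

Binary search finds 25 at index 7 after 1 comparisons. The search repeatedly halves the search space by comparing with the middle element.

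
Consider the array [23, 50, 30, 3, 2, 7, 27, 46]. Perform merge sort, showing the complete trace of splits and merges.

Merge sort trace:

Split: [23, 50, 30, 3, 2, 7, 27, 46] -> [23, 50, 30, 3] and [2, 7, 27, 46]
  Split: [23, 50, 30, 3] -> [23, 50] and [30, 3]
    Split: [23, 50] -> [23] and [50]
    Merge: [23] + [50] -> [23, 50]
    Split: [30, 3] -> [30] and [3]
    Merge: [30] + [3] -> [3, 30]
  Merge: [23, 50] + [3, 30] -> [3, 23, 30, 50]
  Split: [2, 7, 27, 46] -> [2, 7] and [27, 46]
    Split: [2, 7] -> [2] and [7]
    Merge: [2] + [7] -> [2, 7]
    Split: [27, 46] -> [27] and [46]
    Merge: [27] + [46] -> [27, 46]
  Merge: [2, 7] + [27, 46] -> [2, 7, 27, 46]
Merge: [3, 23, 30, 50] + [2, 7, 27, 46] -> [2, 3, 7, 23, 27, 30, 46, 50]

Final sorted array: [2, 3, 7, 23, 27, 30, 46, 50]

The merge sort proceeds by recursively splitting the array and merging sorted halves.
After all merges, the sorted array is [2, 3, 7, 23, 27, 30, 46, 50].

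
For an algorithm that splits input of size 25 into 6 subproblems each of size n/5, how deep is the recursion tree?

For divide and conquer with division factor 5:

Problem sizes at each level:
Level 0: 25
Level 1: 5
Level 2: 1

The root is level 0 and the size-1 base case is level 2 (the tree spans levels 0 through 2, i.e. 3 levels counting the root), so the depth is the number of divisions: log_5(25) = 2

The recursion tree depth is log_5(25) = 2. At each level, the problem size is divided by 5, so it takes 2 divisions to reduce to a base case of size 1. The algorithm makes 6 recursive calls at each level.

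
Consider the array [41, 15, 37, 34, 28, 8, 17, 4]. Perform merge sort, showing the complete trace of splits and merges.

Merge sort trace:

Split: [41, 15, 37, 34, 28, 8, 17, 4] -> [41, 15, 37, 34] and [28, 8, 17, 4]
  Split: [41, 15, 37, 34] -> [41, 15] and [37, 34]
    Split: [41, 15] -> [41] and [15]
    Merge: [41] + [15] -> [15, 41]
    Split: [37, 34] -> [37] and [34]
    Merge: [37] + [34] -> [34, 37]
  Merge: [15, 41] + [34, 37] -> [15, 34, 37, 41]
  Split: [28, 8, 17, 4] -> [28, 8] and [17, 4]
    Split: [28, 8] -> [28] and [8]
    Merge: [28] + [8] -> [8, 28]
    Split: [17, 4] -> [17] and [4]
    Merge: [17] + [4] -> [4, 17]
  Merge: [8, 28] + [4, 17] -> [4, 8, 17, 28]
Merge: [15, 34, 37, 41] + [4, 8, 17, 28] -> [4, 8, 15, 17, 28, 34, 37, 41]

Final sorted array: [4, 8, 15, 17, 28, 34, 37, 41]

The merge sort proceeds by recursively splitting the array and merging sorted halves.
After all merges, the sorted array is [4, 8, 15, 17, 28, 34, 37, 41].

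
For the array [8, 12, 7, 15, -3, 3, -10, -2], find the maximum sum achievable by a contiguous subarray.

Using Kadane's algorithm on [8, 12, 7, 15, -3, 3, -10, -2]:

Scanning through the array:
Position 1 (value 12): max_ending_here = 20, max_so_far = 20
Position 2 (value 7): max_ending_here = 27, max_so_far = 27
Position 3 (value 15): max_ending_here = 42, max_so_far = 42
Position 4 (value -3): max_ending_here = 39, max_so_far = 42
Position 5 (value 3): max_ending_here = 42, max_so_far = 42
Position 6 (value -10): max_ending_here = 32, max_so_far = 42
Position 7 (value -2): max_ending_here = 30, max_so_far = 42

Maximum subarray: [8, 12, 7, 15]
Maximum sum: 42

The maximum subarray is [8, 12, 7, 15] with sum 42. This subarray runs from index 0 to index 3.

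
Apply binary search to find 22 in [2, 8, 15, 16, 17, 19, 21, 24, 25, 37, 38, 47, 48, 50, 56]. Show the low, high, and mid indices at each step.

Binary search for 22 in [2, 8, 15, 16, 17, 19, 21, 24, 25, 37, 38, 47, 48, 50, 56]:

lo=0, hi=14, mid=7, arr[mid]=24 -> 24 > 22, search left half
lo=0, hi=6, mid=3, arr[mid]=16 -> 16 < 22, search right half
lo=4, hi=6, mid=5, arr[mid]=19 -> 19 < 22, search right half
lo=6, hi=6, mid=6, arr[mid]=21 -> 21 < 22, search right half
lo=7 > hi=6, target 22 not found

Binary search determines that 22 is not in the array after 4 comparisons. The search space was exhausted without finding the target.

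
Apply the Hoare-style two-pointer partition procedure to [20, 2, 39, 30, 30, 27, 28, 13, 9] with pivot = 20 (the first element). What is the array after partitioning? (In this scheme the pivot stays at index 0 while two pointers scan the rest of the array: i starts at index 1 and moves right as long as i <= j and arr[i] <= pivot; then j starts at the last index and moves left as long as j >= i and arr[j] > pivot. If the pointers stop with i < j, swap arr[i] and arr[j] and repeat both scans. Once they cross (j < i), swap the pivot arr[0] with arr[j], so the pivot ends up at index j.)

Hoare-style two-pointer partition with pivot = 20:

Initial array: [20, 2, 39, 30, 30, 27, 28, 13, 9]

Pointers start at i = 1, j = 8.
i stops at index 2 (arr[2]=39 > 20), j stops at index 8 (arr[8]=9 <= 20): swap arr[2] and arr[8], array becomes [20, 2, 9, 30, 30, 27, 28, 13, 39]
i stops at index 3 (arr[3]=30 > 20), j stops at index 7 (arr[7]=13 <= 20): swap arr[3] and arr[7], array becomes [20, 2, 9, 13, 30, 27, 28, 30, 39]
i ends at 4, j ends at 3: the pointers have crossed (j < i), so scanning stops.

Swap pivot arr[0] with arr[3] to place pivot at position 3: [13, 2, 9, 20, 30, 27, 28, 30, 39]
Pivot position: 3

After partitioning with pivot 20, the array becomes [13, 2, 9, 20, 30, 27, 28, 30, 39]. The pivot is placed at index 3. All elements to the left of the pivot are <= 20, and all elements to the right are > 20.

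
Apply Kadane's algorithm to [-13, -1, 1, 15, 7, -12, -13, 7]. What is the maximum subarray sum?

Using Kadane's algorithm on [-13, -1, 1, 15, 7, -12, -13, 7]:

Scanning through the array:
Position 1 (value -1): max_ending_here = -1, max_so_far = -1
Position 2 (value 1): max_ending_here = 1, max_so_far = 1
Position 3 (value 15): max_ending_here = 16, max_so_far = 16
Position 4 (value 7): max_ending_here = 23, max_so_far = 23
Position 5 (value -12): max_ending_here = 11, max_so_far = 23
Position 6 (value -13): max_ending_here = -2, max_so_far = 23
Position 7 (value 7): max_ending_here = 7, max_so_far = 23

Maximum subarray: [1, 15, 7]
Maximum sum: 23

The maximum subarray is [1, 15, 7] with sum 23. This subarray runs from index 2 to index 4.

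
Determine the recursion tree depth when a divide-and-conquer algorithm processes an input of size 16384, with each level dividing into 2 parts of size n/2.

For divide and conquer with division factor 2:

Problem sizes at each level:
Level 0: 16384
Level 1: 8192
Level 2: 4096
Level 3: 2048
Level 4: 1024
Level 5: 512
Level 6: 256
Level 7: 128
Level 8: 64
Level 9: 32
Level 10: 16
Level 11: 8
Level 12: 4
Level 13: 2
Level 14: 1

The root is level 0 and the size-1 base case is level 14 (the tree spans levels 0 through 14, i.e. 15 levels counting the root), so the depth is the number of divisions: log_2(16384) = 14

The recursion tree depth is log_2(16384) = 14. At each level, the problem size is divided by 2, so it takes 14 divisions to reduce to a base case of size 1. The algorithm makes 2 recursive calls at each level.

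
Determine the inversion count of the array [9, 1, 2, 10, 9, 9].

Finding inversions in [9, 1, 2, 10, 9, 9]:

(0, 1): arr[0]=9 > arr[1]=1
(0, 2): arr[0]=9 > arr[2]=2
(3, 4): arr[3]=10 > arr[4]=9
(3, 5): arr[3]=10 > arr[5]=9

Total inversions: 4

The array has 4 inversion(s): (0,1), (0,2), (3,4), (3,5). Each pair (i,j) satisfies i < j and arr[i] > arr[j].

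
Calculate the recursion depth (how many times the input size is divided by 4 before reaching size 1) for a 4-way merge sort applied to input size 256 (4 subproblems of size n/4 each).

For divide and conquer with division factor 4:

Problem sizes at each level:
Level 0: 256
Level 1: 64
Level 2: 16
Level 3: 4
Level 4: 1

The root is level 0 and the size-1 base case is level 4 (the tree spans levels 0 through 4, i.e. 5 levels counting the root), so the depth is the number of divisions: log_4(256) = 4

The recursion tree depth is log_4(256) = 4. At each level, the problem size is divided by 4, so it takes 4 divisions to reduce to a base case of size 1. The algorithm makes 4 recursive calls at each level.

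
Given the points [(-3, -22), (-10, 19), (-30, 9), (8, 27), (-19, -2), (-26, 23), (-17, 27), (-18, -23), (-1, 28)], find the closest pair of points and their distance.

Computing all pairwise distances among 9 points:

d((-3, -22), (-10, 19)) = 41.5933
d((-3, -22), (-30, 9)) = 41.1096
d((-3, -22), (8, 27)) = 50.2195
d((-3, -22), (-19, -2)) = 25.6125
d((-3, -22), (-26, 23)) = 50.5371
d((-3, -22), (-17, 27)) = 50.9608
d((-3, -22), (-18, -23)) = 15.0333
d((-3, -22), (-1, 28)) = 50.04
d((-10, 19), (-30, 9)) = 22.3607
d((-10, 19), (8, 27)) = 19.6977
d((-10, 19), (-19, -2)) = 22.8473
d((-10, 19), (-26, 23)) = 16.4924
d((-10, 19), (-17, 27)) = 10.6301
d((-10, 19), (-18, -23)) = 42.7551
d((-10, 19), (-1, 28)) = 12.7279
d((-30, 9), (8, 27)) = 42.0476
d((-30, 9), (-19, -2)) = 15.5563
d((-30, 9), (-26, 23)) = 14.5602
d((-30, 9), (-17, 27)) = 22.2036
d((-30, 9), (-18, -23)) = 34.176
d((-30, 9), (-1, 28)) = 34.6699
d((8, 27), (-19, -2)) = 39.6232
d((8, 27), (-26, 23)) = 34.2345
d((8, 27), (-17, 27)) = 25.0
d((8, 27), (-18, -23)) = 56.356
d((8, 27), (-1, 28)) = 9.0554 <-- minimum
d((-19, -2), (-26, 23)) = 25.9615
d((-19, -2), (-17, 27)) = 29.0689
d((-19, -2), (-18, -23)) = 21.0238
d((-19, -2), (-1, 28)) = 34.9857
d((-26, 23), (-17, 27)) = 9.8489
d((-26, 23), (-18, -23)) = 46.6905
d((-26, 23), (-1, 28)) = 25.4951
d((-17, 27), (-18, -23)) = 50.01
d((-17, 27), (-1, 28)) = 16.0312
d((-18, -23), (-1, 28)) = 53.7587

Closest pair: (8, 27) and (-1, 28) with distance 9.0554

The closest pair is (8, 27) and (-1, 28) with Euclidean distance 9.0554. For 9 points, brute-force pairwise comparison is shown above. For large n, the divide-and-conquer algorithm (sort by x, recurse on halves, check the dividing strip) achieves O(n log n).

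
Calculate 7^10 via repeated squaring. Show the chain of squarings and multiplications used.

Computing 7^10 by squaring (build up from 7^1; each line after the first costs one multiplication):

7^1 = 7
7^2 = (7^1)^2 = 7^2 = 49
7^4 = (7^2)^2 = 49^2 = 2401
7^5 = 7 * 7^4 = 7 * 2401 = 16807
7^10 = (7^5)^2 = 16807^2 = 282475249

Result: 282475249
Multiplications needed: 4 (4 lines after 7^1)

7^10 = 282475249. Using exponentiation by squaring, this requires 4 multiplications. The key idea: if the exponent is even, square the half-power; if odd, multiply by the base once.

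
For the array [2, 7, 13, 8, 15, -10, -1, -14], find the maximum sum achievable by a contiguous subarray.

Using Kadane's algorithm on [2, 7, 13, 8, 15, -10, -1, -14]:

Scanning through the array:
Position 1 (value 7): max_ending_here = 9, max_so_far = 9
Position 2 (value 13): max_ending_here = 22, max_so_far = 22
Position 3 (value 8): max_ending_here = 30, max_so_far = 30
Position 4 (value 15): max_ending_here = 45, max_so_far = 45
Position 5 (value -10): max_ending_here = 35, max_so_far = 45
Position 6 (value -1): max_ending_here = 34, max_so_far = 45
Position 7 (value -14): max_ending_here = 20, max_so_far = 45

Maximum subarray: [2, 7, 13, 8, 15]
Maximum sum: 45

The maximum subarray is [2, 7, 13, 8, 15] with sum 45. This subarray runs from index 0 to index 4.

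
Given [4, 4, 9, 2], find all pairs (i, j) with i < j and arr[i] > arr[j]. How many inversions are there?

Finding inversions in [4, 4, 9, 2]:

(0, 3): arr[0]=4 > arr[3]=2
(1, 3): arr[1]=4 > arr[3]=2
(2, 3): arr[2]=9 > arr[3]=2

Total inversions: 3

The array has 3 inversion(s): (0,3), (1,3), (2,3). Each pair (i,j) satisfies i < j and arr[i] > arr[j].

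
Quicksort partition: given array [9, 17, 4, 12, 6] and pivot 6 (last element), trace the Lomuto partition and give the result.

Lomuto partition with pivot = 6:

Initial array: [9, 17, 4, 12, 6]

arr[0]=9 > 6: no swap
arr[1]=17 > 6: no swap
arr[2]=4 <= 6: swap with position 0, array becomes [4, 17, 9, 12, 6]
arr[3]=12 > 6: no swap

Place pivot at position 1: [4, 6, 9, 12, 17]
Pivot position: 1

After partitioning with pivot 6, the array becomes [4, 6, 9, 12, 17]. The pivot is placed at index 1. All elements to the left of the pivot are <= 6, and all elements to the right are > 6.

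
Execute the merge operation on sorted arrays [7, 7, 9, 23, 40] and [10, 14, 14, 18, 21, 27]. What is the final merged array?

Merging process:

Compare 7 vs 10: take 7 from left. Merged: [7]
Compare 7 vs 10: take 7 from left. Merged: [7, 7]
Compare 9 vs 10: take 9 from left. Merged: [7, 7, 9]
Compare 23 vs 10: take 10 from right. Merged: [7, 7, 9, 10]
Compare 23 vs 14: take 14 from right. Merged: [7, 7, 9, 10, 14]
Compare 23 vs 14: take 14 from right. Merged: [7, 7, 9, 10, 14, 14]
Compare 23 vs 18: take 18 from right. Merged: [7, 7, 9, 10, 14, 14, 18]
Compare 23 vs 21: take 21 from right. Merged: [7, 7, 9, 10, 14, 14, 18, 21]
Compare 23 vs 27: take 23 from left. Merged: [7, 7, 9, 10, 14, 14, 18, 21, 23]
Compare 40 vs 27: take 27 from right. Merged: [7, 7, 9, 10, 14, 14, 18, 21, 23, 27]
Append remaining from left: [40]. Merged: [7, 7, 9, 10, 14, 14, 18, 21, 23, 27, 40]

Final merged array: [7, 7, 9, 10, 14, 14, 18, 21, 23, 27, 40]
Total comparisons: 10

The merged array is [7, 7, 9, 10, 14, 14, 18, 21, 23, 27, 40], requiring 10 comparisons. The merge step runs in O(n) time where n is the total number of elements.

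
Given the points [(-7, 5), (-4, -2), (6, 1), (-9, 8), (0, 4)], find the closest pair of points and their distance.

Computing all pairwise distances among 5 points:

d((-7, 5), (-4, -2)) = 7.6158
d((-7, 5), (6, 1)) = 13.6015
d((-7, 5), (-9, 8)) = 3.6056 <-- minimum
d((-7, 5), (0, 4)) = 7.0711
d((-4, -2), (6, 1)) = 10.4403
d((-4, -2), (-9, 8)) = 11.1803
d((-4, -2), (0, 4)) = 7.2111
d((6, 1), (-9, 8)) = 16.5529
d((6, 1), (0, 4)) = 6.7082
d((-9, 8), (0, 4)) = 9.8489

Closest pair: (-7, 5) and (-9, 8) with distance 3.6056

The closest pair is (-7, 5) and (-9, 8) with Euclidean distance 3.6056. For 5 points, brute-force pairwise comparison is shown above. For large n, the divide-and-conquer algorithm (sort by x, recurse on halves, check the dividing strip) achieves O(n log n).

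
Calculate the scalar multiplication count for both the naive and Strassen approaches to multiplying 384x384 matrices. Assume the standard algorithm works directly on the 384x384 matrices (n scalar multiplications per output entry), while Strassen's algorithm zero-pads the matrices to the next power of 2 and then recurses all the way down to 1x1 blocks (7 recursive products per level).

Matrix multiplication for 384x384 matrices:

Strassen's algorithm requires power-of-2 dimensions. Pad 384x384 to 512x512 (next power of 2).

Standard algorithm: 384^3 = 56623104 multiplications
Strassen's algorithm: 7^(log2(512)) = 7^9 = 40353607 multiplications
Savings: 56623104 - 40353607 = 16269497 multiplications

Standard: 56623104 multiplications (384^3). Strassen: 40353607 multiplications (7^9, after padding to 512x512). Strassen reduces 8 recursive multiplications to 7 at each level.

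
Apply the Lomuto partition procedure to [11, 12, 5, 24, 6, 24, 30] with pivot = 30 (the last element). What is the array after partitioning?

Lomuto partition with pivot = 30:

Initial array: [11, 12, 5, 24, 6, 24, 30]

arr[0]=11 <= 30: swap with position 0, array becomes [11, 12, 5, 24, 6, 24, 30]
arr[1]=12 <= 30: swap with position 1, array becomes [11, 12, 5, 24, 6, 24, 30]
arr[2]=5 <= 30: swap with position 2, array becomes [11, 12, 5, 24, 6, 24, 30]
arr[3]=24 <= 30: swap with position 3, array becomes [11, 12, 5, 24, 6, 24, 30]
arr[4]=6 <= 30: swap with position 4, array becomes [11, 12, 5, 24, 6, 24, 30]
arr[5]=24 <= 30: swap with position 5, array becomes [11, 12, 5, 24, 6, 24, 30]

Place pivot at position 6: [11, 12, 5, 24, 6, 24, 30]
Pivot position: 6

After partitioning with pivot 30, the array becomes [11, 12, 5, 24, 6, 24, 30]. The pivot is placed at index 6. All elements to the left of the pivot are <= 30, and all elements to the right are > 30.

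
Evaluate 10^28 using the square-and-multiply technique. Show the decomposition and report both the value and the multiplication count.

Computing 10^28 by squaring (build up from 10^1; each line after the first costs one multiplication):

10^1 = 10
10^2 = (10^1)^2 = 10^2 = 100
10^3 = 10 * 10^2 = 10 * 100 = 1000
10^6 = (10^3)^2 = 1000^2 = 1000000
10^7 = 10 * 10^6 = 10 * 1000000 = 10000000
10^14 = (10^7)^2 = 10000000^2 = 100000000000000
10^28 = (10^14)^2 = 100000000000000^2 = 10000000000000000000000000000

Result: 10000000000000000000000000000
Multiplications needed: 6 (6 lines after 10^1)

10^28 = 10000000000000000000000000000. Using exponentiation by squaring, this requires 6 multiplications. The key idea: if the exponent is even, square the half-power; if odd, multiply by the base once.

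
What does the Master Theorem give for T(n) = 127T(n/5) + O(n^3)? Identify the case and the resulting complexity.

Master Theorem for T(n) = 127T(n/5) + O(n^3):

a = 127, b = 5, c = 3
log_b(a) = log_5(127) = 3.0099

Case 1: c = 3 < log_5(127) = 3.0099
T(n) = O(n^(log_5 127))

For T(n) = 127T(n/5) + O(n^3): log_5(127) = 3.0099. This is Case 1 of the Master Theorem (c < log_b(a), work dominated by leaves), giving O(n^(log_5 127)).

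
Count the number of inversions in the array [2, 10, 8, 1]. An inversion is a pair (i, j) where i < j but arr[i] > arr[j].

Finding inversions in [2, 10, 8, 1]:

(0, 3): arr[0]=2 > arr[3]=1
(1, 2): arr[1]=10 > arr[2]=8
(1, 3): arr[1]=10 > arr[3]=1
(2, 3): arr[2]=8 > arr[3]=1

Total inversions: 4

The array has 4 inversion(s): (0,3), (1,2), (1,3), (2,3). Each pair (i,j) satisfies i < j and arr[i] > arr[j].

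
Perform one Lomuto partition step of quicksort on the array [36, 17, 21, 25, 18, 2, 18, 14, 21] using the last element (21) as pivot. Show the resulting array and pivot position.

Lomuto partition with pivot = 21:

Initial array: [36, 17, 21, 25, 18, 2, 18, 14, 21]

arr[0]=36 > 21: no swap
arr[1]=17 <= 21: swap with position 0, array becomes [17, 36, 21, 25, 18, 2, 18, 14, 21]
arr[2]=21 <= 21: swap with position 1, array becomes [17, 21, 36, 25, 18, 2, 18, 14, 21]
arr[3]=25 > 21: no swap
arr[4]=18 <= 21: swap with position 2, array becomes [17, 21, 18, 25, 36, 2, 18, 14, 21]
arr[5]=2 <= 21: swap with position 3, array becomes [17, 21, 18, 2, 36, 25, 18, 14, 21]
arr[6]=18 <= 21: swap with position 4, array becomes [17, 21, 18, 2, 18, 25, 36, 14, 21]
arr[7]=14 <= 21: swap with position 5, array becomes [17, 21, 18, 2, 18, 14, 36, 25, 21]

Place pivot at position 6: [17, 21, 18, 2, 18, 14, 21, 25, 36]
Pivot position: 6

After partitioning with pivot 21, the array becomes [17, 21, 18, 2, 18, 14, 21, 25, 36]. The pivot is placed at index 6. All elements to the left of the pivot are <= 21, and all elements to the right are > 21.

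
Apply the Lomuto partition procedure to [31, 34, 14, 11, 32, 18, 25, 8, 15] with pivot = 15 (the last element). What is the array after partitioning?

Lomuto partition with pivot = 15:

Initial array: [31, 34, 14, 11, 32, 18, 25, 8, 15]

arr[0]=31 > 15: no swap
arr[1]=34 > 15: no swap
arr[2]=14 <= 15: swap with position 0, array becomes [14, 34, 31, 11, 32, 18, 25, 8, 15]
arr[3]=11 <= 15: swap with position 1, array becomes [14, 11, 31, 34, 32, 18, 25, 8, 15]
arr[4]=32 > 15: no swap
arr[5]=18 > 15: no swap
arr[6]=25 > 15: no swap
arr[7]=8 <= 15: swap with position 2, array becomes [14, 11, 8, 34, 32, 18, 25, 31, 15]

Place pivot at position 3: [14, 11, 8, 15, 32, 18, 25, 31, 34]
Pivot position: 3

After partitioning with pivot 15, the array becomes [14, 11, 8, 15, 32, 18, 25, 31, 34]. The pivot is placed at index 3. All elements to the left of the pivot are <= 15, and all elements to the right are > 15.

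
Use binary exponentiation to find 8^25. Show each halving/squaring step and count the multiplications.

Computing 8^25 by squaring (build up from 8^1; each line after the first costs one multiplication):

8^1 = 8
8^2 = (8^1)^2 = 8^2 = 64
8^3 = 8 * 8^2 = 8 * 64 = 512
8^6 = (8^3)^2 = 512^2 = 262144
8^12 = (8^6)^2 = 262144^2 = 68719476736
8^24 = (8^12)^2 = 68719476736^2 = 4722366482869645213696
8^25 = 8 * 8^24 = 8 * 4722366482869645213696 = 37778931862957161709568

Result: 37778931862957161709568
Multiplications needed: 6 (6 lines after 8^1)

8^25 = 37778931862957161709568. Using exponentiation by squaring, this requires 6 multiplications. The key idea: if the exponent is even, square the half-power; if odd, multiply by the base once.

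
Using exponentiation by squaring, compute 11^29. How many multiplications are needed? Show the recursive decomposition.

Computing 11^29 by squaring (build up from 11^1; each line after the first costs one multiplication):

11^1 = 11
11^2 = (11^1)^2 = 11^2 = 121
11^3 = 11 * 11^2 = 11 * 121 = 1331
11^6 = (11^3)^2 = 1331^2 = 1771561
11^7 = 11 * 11^6 = 11 * 1771561 = 19487171
11^14 = (11^7)^2 = 19487171^2 = 379749833583241
11^28 = (11^14)^2 = 379749833583241^2 = 144209936106499234037676064081
11^29 = 11 * 11^28 = 11 * 144209936106499234037676064081 = 1586309297171491574414436704891

Result: 1586309297171491574414436704891
Multiplications needed: 7 (7 lines after 11^1)

11^29 = 1586309297171491574414436704891. Using exponentiation by squaring, this requires 7 multiplications. The key idea: if the exponent is even, square the half-power; if odd, multiply by the base once.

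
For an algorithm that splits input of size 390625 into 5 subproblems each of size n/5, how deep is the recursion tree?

For divide and conquer with division factor 5:

Problem sizes at each level:
Level 0: 390625
Level 1: 78125
Level 2: 15625
Level 3: 3125
Level 4: 625
Level 5: 125
Level 6: 25
Level 7: 5
Level 8: 1

The root is level 0 and the size-1 base case is level 8 (the tree spans levels 0 through 8, i.e. 9 levels counting the root), so the depth is the number of divisions: log_5(390625) = 8

The recursion tree depth is log_5(390625) = 8. At each level, the problem size is divided by 5, so it takes 8 divisions to reduce to a base case of size 1. The algorithm makes 5 recursive calls at each level.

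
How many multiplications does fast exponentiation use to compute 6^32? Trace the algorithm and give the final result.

Computing 6^32 by squaring (build up from 6^1; each line after the first costs one multiplication):

6^1 = 6
6^2 = (6^1)^2 = 6^2 = 36
6^4 = (6^2)^2 = 36^2 = 1296
6^8 = (6^4)^2 = 1296^2 = 1679616
6^16 = (6^8)^2 = 1679616^2 = 2821109907456
6^32 = (6^16)^2 = 2821109907456^2 = 7958661109946400884391936

Result: 7958661109946400884391936
Multiplications needed: 5 (5 lines after 6^1)

6^32 = 7958661109946400884391936. Using exponentiation by squaring, this requires 5 multiplications. The key idea: if the exponent is even, square the half-power; if odd, multiply by the base once.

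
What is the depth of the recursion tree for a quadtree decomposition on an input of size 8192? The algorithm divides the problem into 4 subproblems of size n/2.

For divide and conquer with division factor 2:

Problem sizes at each level:
Level 0: 8192
Level 1: 4096
Level 2: 2048
Level 3: 1024
Level 4: 512
Level 5: 256
Level 6: 128
Level 7: 64
Level 8: 32
Level 9: 16
Level 10: 8
Level 11: 4
Level 12: 2
Level 13: 1

The root is level 0 and the size-1 base case is level 13 (the tree spans levels 0 through 13, i.e. 14 levels counting the root), so the depth is the number of divisions: log_2(8192) = 13

The recursion tree depth is log_2(8192) = 13. At each level, the problem size is divided by 2, so it takes 13 divisions to reduce to a base case of size 1. The algorithm makes 4 recursive calls at each level.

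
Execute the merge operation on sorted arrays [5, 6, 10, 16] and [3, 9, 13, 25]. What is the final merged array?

Merging process:

Compare 5 vs 3: take 3 from right. Merged: [3]
Compare 5 vs 9: take 5 from left. Merged: [3, 5]
Compare 6 vs 9: take 6 from left. Merged: [3, 5, 6]
Compare 10 vs 9: take 9 from right. Merged: [3, 5, 6, 9]
Compare 10 vs 13: take 10 from left. Merged: [3, 5, 6, 9, 10]
Compare 16 vs 13: take 13 from right. Merged: [3, 5, 6, 9, 10, 13]
Compare 16 vs 25: take 16 from left. Merged: [3, 5, 6, 9, 10, 13, 16]
Append remaining from right: [25]. Merged: [3, 5, 6, 9, 10, 13, 16, 25]

Final merged array: [3, 5, 6, 9, 10, 13, 16, 25]
Total comparisons: 7

The merged array is [3, 5, 6, 9, 10, 13, 16, 25], requiring 7 comparisons. The merge step runs in O(n) time where n is the total number of elements.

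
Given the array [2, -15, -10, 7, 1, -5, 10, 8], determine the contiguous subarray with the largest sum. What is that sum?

Using Kadane's algorithm on [2, -15, -10, 7, 1, -5, 10, 8]:

Scanning through the array:
Position 1 (value -15): max_ending_here = -13, max_so_far = 2
Position 2 (value -10): max_ending_here = -10, max_so_far = 2
Position 3 (value 7): max_ending_here = 7, max_so_far = 7
Position 4 (value 1): max_ending_here = 8, max_so_far = 8
Position 5 (value -5): max_ending_here = 3, max_so_far = 8
Position 6 (value 10): max_ending_here = 13, max_so_far = 13
Position 7 (value 8): max_ending_here = 21, max_so_far = 21

Maximum subarray: [7, 1, -5, 10, 8]
Maximum sum: 21

The maximum subarray is [7, 1, -5, 10, 8] with sum 21. This subarray runs from index 3 to index 7.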